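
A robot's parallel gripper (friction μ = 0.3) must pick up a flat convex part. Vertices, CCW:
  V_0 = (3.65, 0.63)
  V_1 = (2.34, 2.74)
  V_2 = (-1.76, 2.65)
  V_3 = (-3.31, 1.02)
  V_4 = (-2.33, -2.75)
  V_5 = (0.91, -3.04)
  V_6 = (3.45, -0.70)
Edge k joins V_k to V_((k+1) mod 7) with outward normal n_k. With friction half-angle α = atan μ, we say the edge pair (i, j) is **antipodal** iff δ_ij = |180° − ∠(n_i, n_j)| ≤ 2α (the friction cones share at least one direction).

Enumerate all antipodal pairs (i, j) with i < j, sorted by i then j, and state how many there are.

α = atan 0.3 = 16.70°;  2α = 33.40°
n_0 = (+0.8496, +0.5275)
n_1 = (-0.0219, +0.9998)
n_2 = (-0.7247, +0.6891)
n_3 = (-0.9678, -0.2516)
n_4 = (-0.0891, -0.9960)
n_5 = (+0.6776, -0.7355)
n_6 = (+0.9889, -0.1487)
  (0,1): δ = 120.58°  ·
  (0,2): δ = 75.39°  ·
  (0,3): δ = 17.26°  ✓
  (0,4): δ = 53.05°  ·
  (0,5): δ = 100.82°  ·
  (0,6): δ = 139.61°  ·
  (1,2): δ = 134.82°  ·
  (1,3): δ = 76.69°  ·
  (1,4): δ = 6.37°  ✓
  (1,5): δ = 41.40°  ·
  (1,6): δ = 80.19°  ·
  (2,3): δ = 121.87°  ·
  (2,4): δ = 51.56°  ·
  (2,5): δ = 3.79°  ✓
  (2,6): δ = 35.01°  ·
  (3,4): δ = 109.69°  ·
  (3,5): δ = 61.92°  ·
  (3,6): δ = 23.12°  ✓
  (4,5): δ = 132.23°  ·
  (4,6): δ = 93.44°  ·
  (5,6): δ = 141.20°  ·
antipodal pairs: 4

count = 4; pairs: (0,3), (1,4), (2,5), (3,6)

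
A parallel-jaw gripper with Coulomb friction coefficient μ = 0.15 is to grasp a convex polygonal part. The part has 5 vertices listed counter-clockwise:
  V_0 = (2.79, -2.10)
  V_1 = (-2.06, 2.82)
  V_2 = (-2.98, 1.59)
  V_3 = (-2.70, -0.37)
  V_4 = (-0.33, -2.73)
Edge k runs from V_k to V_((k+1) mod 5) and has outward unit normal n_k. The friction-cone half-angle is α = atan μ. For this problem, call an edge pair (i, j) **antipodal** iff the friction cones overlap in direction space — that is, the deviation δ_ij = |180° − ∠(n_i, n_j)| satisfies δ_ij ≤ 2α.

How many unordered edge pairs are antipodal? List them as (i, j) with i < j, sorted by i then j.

count = 1; pairs: (0,3)

α = atan 0.15 = 8.53°;  2α = 17.06°
n_0 = (+0.7122, +0.7020)
n_1 = (-0.8008, +0.5990)
n_2 = (-0.9899, -0.1414)
n_3 = (-0.7056, -0.7086)
n_4 = (+0.1979, -0.9802)
  (0,1): δ = 81.38°  ·
  (0,2): δ = 36.46°  ·
  (0,3): δ = 0.53°  ✓
  (0,4): δ = 56.83°  ·
  (1,2): δ = 135.07°  ·
  (1,3): δ = 98.08°  ·
  (1,4): δ = 41.79°  ·
  (2,3): δ = 143.01°  ·
  (2,4): δ = 86.71°  ·
  (3,4): δ = 123.71°  ·
antipodal pairs: 1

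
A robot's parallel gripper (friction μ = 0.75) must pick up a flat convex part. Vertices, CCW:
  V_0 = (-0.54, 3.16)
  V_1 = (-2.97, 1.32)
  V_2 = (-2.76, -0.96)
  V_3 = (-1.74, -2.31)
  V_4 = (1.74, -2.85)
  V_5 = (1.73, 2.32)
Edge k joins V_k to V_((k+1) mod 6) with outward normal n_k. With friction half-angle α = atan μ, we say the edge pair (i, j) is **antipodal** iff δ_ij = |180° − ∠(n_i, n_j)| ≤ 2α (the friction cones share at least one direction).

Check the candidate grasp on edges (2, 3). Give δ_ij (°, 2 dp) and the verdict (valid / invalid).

α = atan 0.75 = 36.87°;  2α = 73.74°
edge 2: e_2 = (+1.02, -1.35);  n_2 = (-0.7979, -0.6028)
edge 3: e_3 = (+3.48, -0.54);  n_3 = (-0.1533, -0.9882)
∠(n_2, n_3) = 44.11°
δ = |180° − 44.11°| = 135.89°
135.89° > 2α = 73.74°  →  invalid

δ = 135.89°, invalid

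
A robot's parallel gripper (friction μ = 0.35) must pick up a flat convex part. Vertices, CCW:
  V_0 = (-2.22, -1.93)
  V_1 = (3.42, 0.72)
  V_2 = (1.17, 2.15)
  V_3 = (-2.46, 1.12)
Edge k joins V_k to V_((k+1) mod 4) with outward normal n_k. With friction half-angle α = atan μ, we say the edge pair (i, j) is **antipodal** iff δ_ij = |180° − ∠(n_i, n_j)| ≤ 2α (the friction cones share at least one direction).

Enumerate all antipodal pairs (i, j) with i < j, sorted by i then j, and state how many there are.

α = atan 0.35 = 19.29°;  2α = 38.58°
n_0 = (+0.4253, -0.9051)
n_1 = (+0.5364, +0.8440)
n_2 = (-0.2730, +0.9620)
n_3 = (-0.9969, -0.0784)
  (0,1): δ = 57.61°  ·
  (0,2): δ = 9.33°  ✓
  (0,3): δ = 69.33°  ·
  (1,2): δ = 131.72°  ·
  (1,3): δ = 53.06°  ·
  (2,3): δ = 101.34°  ·
antipodal pairs: 1

count = 1; pairs: (0,2)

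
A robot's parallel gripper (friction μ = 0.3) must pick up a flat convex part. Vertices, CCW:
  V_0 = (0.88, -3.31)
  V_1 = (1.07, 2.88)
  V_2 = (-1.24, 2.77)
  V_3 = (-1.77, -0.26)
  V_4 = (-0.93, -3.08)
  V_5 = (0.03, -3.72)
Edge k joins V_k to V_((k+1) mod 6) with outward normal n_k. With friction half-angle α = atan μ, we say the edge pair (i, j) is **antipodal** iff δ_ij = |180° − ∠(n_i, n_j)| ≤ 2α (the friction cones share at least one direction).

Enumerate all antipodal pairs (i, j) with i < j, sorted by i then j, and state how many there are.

count = 3; pairs: (0,2), (0,3), (1,5)

α = atan 0.3 = 16.70°;  2α = 33.40°
n_0 = (+0.9995, -0.0307)
n_1 = (-0.0476, +0.9989)
n_2 = (-0.9850, +0.1723)
n_3 = (-0.9584, -0.2855)
n_4 = (-0.5547, -0.8321)
n_5 = (+0.4345, -0.9007)
  (0,1): δ = 85.52°  ·
  (0,2): δ = 8.16°  ✓
  (0,3): δ = 18.35°  ✓
  (0,4): δ = 58.07°  ·
  (0,5): δ = 117.51°  ·
  (1,2): δ = 102.65°  ·
  (1,3): δ = 76.14°  ·
  (1,4): δ = 36.42°  ·
  (1,5): δ = 23.02°  ✓
  (2,3): δ = 153.49°  ·
  (2,4): δ = 113.77°  ·
  (2,5): δ = 54.33°  ·
  (3,4): δ = 140.28°  ·
  (3,5): δ = 80.84°  ·
  (4,5): δ = 120.56°  ·
antipodal pairs: 3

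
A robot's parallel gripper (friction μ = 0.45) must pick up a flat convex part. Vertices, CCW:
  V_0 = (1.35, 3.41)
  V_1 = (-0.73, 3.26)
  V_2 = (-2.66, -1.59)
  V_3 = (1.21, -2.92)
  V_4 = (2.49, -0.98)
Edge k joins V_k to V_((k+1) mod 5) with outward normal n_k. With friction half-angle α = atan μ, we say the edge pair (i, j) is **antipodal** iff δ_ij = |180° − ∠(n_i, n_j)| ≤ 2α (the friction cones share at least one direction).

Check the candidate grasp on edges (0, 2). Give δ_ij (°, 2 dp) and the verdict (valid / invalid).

α = atan 0.45 = 24.23°;  2α = 48.46°
edge 0: e_0 = (-2.08, -0.15);  n_0 = (-0.0719, +0.9974)
edge 2: e_2 = (+3.87, -1.33);  n_2 = (-0.3250, -0.9457)
∠(n_0, n_2) = 156.91°
δ = |180° − 156.91°| = 23.09°
23.09° ≤ 2α = 48.46°  →  valid

δ = 23.09°, valid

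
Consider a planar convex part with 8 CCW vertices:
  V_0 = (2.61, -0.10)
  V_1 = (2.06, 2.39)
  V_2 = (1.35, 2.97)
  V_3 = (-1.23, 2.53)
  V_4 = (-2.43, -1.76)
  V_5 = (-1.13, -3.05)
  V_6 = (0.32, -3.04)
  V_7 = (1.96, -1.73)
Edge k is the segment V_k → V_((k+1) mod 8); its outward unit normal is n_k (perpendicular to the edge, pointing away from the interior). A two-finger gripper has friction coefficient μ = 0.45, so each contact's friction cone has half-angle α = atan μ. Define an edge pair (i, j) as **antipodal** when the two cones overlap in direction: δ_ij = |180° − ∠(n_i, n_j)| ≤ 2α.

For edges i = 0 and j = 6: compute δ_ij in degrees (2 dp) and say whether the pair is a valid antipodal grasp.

δ = 116.16°, invalid

α = atan 0.45 = 24.23°;  2α = 48.46°
edge 0: e_0 = (-0.55, +2.49);  n_0 = (+0.9765, +0.2157)
edge 6: e_6 = (+1.64, +1.31);  n_6 = (+0.6241, -0.7813)
∠(n_0, n_6) = 63.84°
δ = |180° − 63.84°| = 116.16°
116.16° > 2α = 48.46°  →  invalid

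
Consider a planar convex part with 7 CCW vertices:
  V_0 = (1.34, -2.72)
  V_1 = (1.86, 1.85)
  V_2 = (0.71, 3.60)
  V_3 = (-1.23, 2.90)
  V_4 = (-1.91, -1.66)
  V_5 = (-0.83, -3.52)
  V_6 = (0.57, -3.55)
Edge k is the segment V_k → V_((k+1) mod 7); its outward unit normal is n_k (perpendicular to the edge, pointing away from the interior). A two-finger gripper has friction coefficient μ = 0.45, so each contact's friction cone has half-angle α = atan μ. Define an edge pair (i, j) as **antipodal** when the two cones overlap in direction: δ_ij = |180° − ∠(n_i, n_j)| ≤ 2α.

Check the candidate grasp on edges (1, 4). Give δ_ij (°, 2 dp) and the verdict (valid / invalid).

δ = 3.17°, valid

α = atan 0.45 = 24.23°;  2α = 48.46°
edge 1: e_1 = (-1.15, +1.75);  n_1 = (+0.8357, +0.5492)
edge 4: e_4 = (+1.08, -1.86);  n_4 = (-0.8648, -0.5021)
∠(n_1, n_4) = 176.83°
δ = |180° − 176.83°| = 3.17°
3.17° ≤ 2α = 48.46°  →  valid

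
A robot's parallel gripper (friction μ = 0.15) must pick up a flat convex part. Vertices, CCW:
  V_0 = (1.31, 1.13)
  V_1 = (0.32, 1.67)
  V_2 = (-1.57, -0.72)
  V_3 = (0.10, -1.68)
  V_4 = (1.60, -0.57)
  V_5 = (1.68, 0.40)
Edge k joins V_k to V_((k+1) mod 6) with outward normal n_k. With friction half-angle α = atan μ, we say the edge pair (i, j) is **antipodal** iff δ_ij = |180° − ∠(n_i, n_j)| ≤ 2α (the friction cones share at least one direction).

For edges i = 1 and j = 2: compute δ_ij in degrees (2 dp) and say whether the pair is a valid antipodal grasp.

α = atan 0.15 = 8.53°;  2α = 17.06°
edge 1: e_1 = (-1.89, -2.39);  n_1 = (-0.7844, +0.6203)
edge 2: e_2 = (+1.67, -0.96);  n_2 = (-0.4984, -0.8670)
∠(n_1, n_2) = 98.44°
δ = |180° − 98.44°| = 81.56°
81.56° > 2α = 17.06°  →  invalid

δ = 81.56°, invalid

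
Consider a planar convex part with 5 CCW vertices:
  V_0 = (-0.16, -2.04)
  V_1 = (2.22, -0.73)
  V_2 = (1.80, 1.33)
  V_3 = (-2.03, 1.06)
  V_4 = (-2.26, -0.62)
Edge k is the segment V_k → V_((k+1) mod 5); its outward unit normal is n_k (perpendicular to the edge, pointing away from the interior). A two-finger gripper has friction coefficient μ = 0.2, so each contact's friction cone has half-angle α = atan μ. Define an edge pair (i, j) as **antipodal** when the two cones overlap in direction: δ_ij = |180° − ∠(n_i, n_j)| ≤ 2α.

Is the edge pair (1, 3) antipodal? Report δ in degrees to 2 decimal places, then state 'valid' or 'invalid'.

α = atan 0.2 = 11.31°;  2α = 22.62°
edge 1: e_1 = (-0.42, +2.06);  n_1 = (+0.9798, +0.1998)
edge 3: e_3 = (-0.23, -1.68);  n_3 = (-0.9908, +0.1356)
∠(n_1, n_3) = 160.68°
δ = |180° − 160.68°| = 19.32°
19.32° ≤ 2α = 22.62°  →  valid

δ = 19.32°, valid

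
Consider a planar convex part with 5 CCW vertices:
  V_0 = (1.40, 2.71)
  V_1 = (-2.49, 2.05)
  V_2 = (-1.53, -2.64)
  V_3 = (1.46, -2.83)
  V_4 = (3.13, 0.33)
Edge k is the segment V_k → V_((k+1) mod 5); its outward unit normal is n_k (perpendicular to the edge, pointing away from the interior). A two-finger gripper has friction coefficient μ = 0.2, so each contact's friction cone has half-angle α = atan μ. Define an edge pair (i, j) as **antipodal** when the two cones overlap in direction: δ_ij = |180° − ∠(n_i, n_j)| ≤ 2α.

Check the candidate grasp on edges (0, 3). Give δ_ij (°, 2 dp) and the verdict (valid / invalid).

α = atan 0.2 = 11.31°;  2α = 22.62°
edge 0: e_0 = (-3.89, -0.66);  n_0 = (-0.1673, +0.9859)
edge 3: e_3 = (+1.67, +3.16);  n_3 = (+0.8841, -0.4672)
∠(n_0, n_3) = 127.49°
δ = |180° − 127.49°| = 52.51°
52.51° > 2α = 22.62°  →  invalid

δ = 52.51°, invalid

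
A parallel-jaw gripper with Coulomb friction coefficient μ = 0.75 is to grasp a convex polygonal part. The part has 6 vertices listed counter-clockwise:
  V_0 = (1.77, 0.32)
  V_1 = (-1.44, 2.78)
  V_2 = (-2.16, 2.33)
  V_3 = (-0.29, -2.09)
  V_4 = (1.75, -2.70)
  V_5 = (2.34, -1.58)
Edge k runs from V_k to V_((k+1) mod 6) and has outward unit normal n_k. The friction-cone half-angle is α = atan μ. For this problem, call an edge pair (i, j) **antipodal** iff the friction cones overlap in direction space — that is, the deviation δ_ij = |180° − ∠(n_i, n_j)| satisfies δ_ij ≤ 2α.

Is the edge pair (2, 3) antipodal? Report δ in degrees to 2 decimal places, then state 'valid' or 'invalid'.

α = atan 0.75 = 36.87°;  2α = 73.74°
edge 2: e_2 = (+1.87, -4.42);  n_2 = (-0.9210, -0.3896)
edge 3: e_3 = (+2.04, -0.61);  n_3 = (-0.2865, -0.9581)
∠(n_2, n_3) = 50.42°
δ = |180° − 50.42°| = 129.58°
129.58° > 2α = 73.74°  →  invalid

δ = 129.58°, invalid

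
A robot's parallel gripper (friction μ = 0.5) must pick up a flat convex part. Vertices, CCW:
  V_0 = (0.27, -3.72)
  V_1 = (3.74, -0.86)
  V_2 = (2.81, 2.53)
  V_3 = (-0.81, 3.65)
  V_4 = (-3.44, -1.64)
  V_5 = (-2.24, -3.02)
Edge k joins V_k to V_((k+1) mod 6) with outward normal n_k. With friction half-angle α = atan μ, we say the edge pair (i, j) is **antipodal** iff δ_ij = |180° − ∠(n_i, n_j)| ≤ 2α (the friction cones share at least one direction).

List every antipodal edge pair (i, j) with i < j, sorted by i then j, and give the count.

count = 5; pairs: (0,3), (1,3), (1,4), (2,4), (2,5)

α = atan 0.5 = 26.57°;  2α = 53.13°
n_0 = (+0.6360, -0.7717)
n_1 = (+0.9644, +0.2646)
n_2 = (+0.2956, +0.9553)
n_3 = (-0.8954, +0.4452)
n_4 = (-0.7546, -0.6562)
n_5 = (-0.2686, -0.9632)
  (0,1): δ = 114.15°  ·
  (0,2): δ = 56.69°  ·
  (0,3): δ = 24.07°  ✓
  (0,4): δ = 91.51°  ·
  (0,5): δ = 124.92°  ·
  (1,2): δ = 122.53°  ·
  (1,3): δ = 41.78°  ✓
  (1,4): δ = 25.67°  ✓
  (1,5): δ = 59.08°  ·
  (2,3): δ = 99.24°  ·
  (2,4): δ = 31.80°  ✓
  (2,5): δ = 1.61°  ✓
  (3,4): δ = 112.56°  ·
  (3,5): δ = 79.15°  ·
  (4,5): δ = 146.59°  ·
antipodal pairs: 5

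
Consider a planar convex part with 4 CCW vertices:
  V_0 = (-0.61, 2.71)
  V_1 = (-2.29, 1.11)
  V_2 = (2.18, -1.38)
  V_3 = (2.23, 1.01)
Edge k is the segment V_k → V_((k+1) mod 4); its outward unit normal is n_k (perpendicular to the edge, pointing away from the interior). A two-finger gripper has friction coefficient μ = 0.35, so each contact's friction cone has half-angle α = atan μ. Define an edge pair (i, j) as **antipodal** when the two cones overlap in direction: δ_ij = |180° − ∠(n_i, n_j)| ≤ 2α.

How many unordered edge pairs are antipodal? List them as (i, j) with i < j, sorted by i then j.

α = atan 0.35 = 19.29°;  2α = 38.58°
n_0 = (-0.6897, +0.7241)
n_1 = (-0.4866, -0.8736)
n_2 = (+0.9998, -0.0209)
n_3 = (+0.5136, +0.8580)
  (0,1): δ = 72.72°  ·
  (0,2): δ = 45.20°  ·
  (0,3): δ = 105.49°  ·
  (1,2): δ = 62.08°  ·
  (1,3): δ = 1.78°  ✓
  (2,3): δ = 119.71°  ·
antipodal pairs: 1

count = 1; pairs: (1,3)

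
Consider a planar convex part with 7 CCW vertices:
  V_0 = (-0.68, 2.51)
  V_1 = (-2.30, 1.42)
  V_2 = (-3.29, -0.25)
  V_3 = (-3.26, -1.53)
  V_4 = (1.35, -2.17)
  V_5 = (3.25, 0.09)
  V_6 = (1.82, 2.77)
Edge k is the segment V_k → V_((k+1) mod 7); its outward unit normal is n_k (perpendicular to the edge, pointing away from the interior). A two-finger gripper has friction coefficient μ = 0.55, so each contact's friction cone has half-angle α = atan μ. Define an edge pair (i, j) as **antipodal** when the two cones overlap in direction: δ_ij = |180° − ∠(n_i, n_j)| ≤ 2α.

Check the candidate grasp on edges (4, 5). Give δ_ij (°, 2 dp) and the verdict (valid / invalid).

α = atan 0.55 = 28.81°;  2α = 57.62°
edge 4: e_4 = (+1.90, +2.26);  n_4 = (+0.7654, -0.6435)
edge 5: e_5 = (-1.43, +2.68);  n_5 = (+0.8823, +0.4708)
∠(n_4, n_5) = 68.14°
δ = |180° − 68.14°| = 111.86°
111.86° > 2α = 57.62°  →  invalid

δ = 111.86°, invalid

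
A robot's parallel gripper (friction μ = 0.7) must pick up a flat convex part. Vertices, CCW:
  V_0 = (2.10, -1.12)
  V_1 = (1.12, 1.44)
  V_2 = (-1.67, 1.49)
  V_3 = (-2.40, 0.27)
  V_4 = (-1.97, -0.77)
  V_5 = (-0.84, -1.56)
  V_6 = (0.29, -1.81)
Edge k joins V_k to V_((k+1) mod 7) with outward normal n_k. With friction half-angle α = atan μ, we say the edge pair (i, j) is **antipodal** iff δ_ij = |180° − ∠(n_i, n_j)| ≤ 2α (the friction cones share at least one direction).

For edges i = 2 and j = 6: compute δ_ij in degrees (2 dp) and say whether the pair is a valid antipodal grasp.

α = atan 0.7 = 34.99°;  2α = 69.98°
edge 2: e_2 = (-0.73, -1.22);  n_2 = (-0.8581, +0.5135)
edge 6: e_6 = (+1.81, +0.69);  n_6 = (+0.3562, -0.9344)
∠(n_2, n_6) = 141.76°
δ = |180° − 141.76°| = 38.24°
38.24° ≤ 2α = 69.98°  →  valid

δ = 38.24°, valid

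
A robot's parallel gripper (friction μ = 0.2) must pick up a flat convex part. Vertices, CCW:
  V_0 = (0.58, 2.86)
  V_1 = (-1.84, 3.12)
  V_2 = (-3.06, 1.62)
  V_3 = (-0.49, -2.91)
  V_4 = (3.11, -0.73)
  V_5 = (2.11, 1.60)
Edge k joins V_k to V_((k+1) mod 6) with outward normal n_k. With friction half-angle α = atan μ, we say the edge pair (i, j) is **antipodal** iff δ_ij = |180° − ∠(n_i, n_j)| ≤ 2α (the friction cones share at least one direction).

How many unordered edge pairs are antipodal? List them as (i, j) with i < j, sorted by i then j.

α = atan 0.2 = 11.31°;  2α = 22.62°
n_0 = (+0.1068, +0.9943)
n_1 = (-0.7758, +0.6310)
n_2 = (-0.8698, -0.4934)
n_3 = (+0.5180, -0.8554)
n_4 = (+0.9189, +0.3944)
n_5 = (+0.6357, +0.7719)
  (0,1): δ = 122.99°  ·
  (0,2): δ = 54.30°  ·
  (0,3): δ = 37.33°  ·
  (0,4): δ = 119.36°  ·
  (0,5): δ = 146.66°  ·
  (1,2): δ = 111.31°  ·
  (1,3): δ = 19.68°  ✓
  (1,4): δ = 62.35°  ·
  (1,5): δ = 89.65°  ·
  (2,3): δ = 88.37°  ·
  (2,4): δ = 6.34°  ✓
  (2,5): δ = 20.96°  ✓
  (3,4): δ = 97.97°  ·
  (3,5): δ = 70.67°  ·
  (4,5): δ = 152.70°  ·
antipodal pairs: 3

count = 3; pairs: (1,3), (2,4), (2,5)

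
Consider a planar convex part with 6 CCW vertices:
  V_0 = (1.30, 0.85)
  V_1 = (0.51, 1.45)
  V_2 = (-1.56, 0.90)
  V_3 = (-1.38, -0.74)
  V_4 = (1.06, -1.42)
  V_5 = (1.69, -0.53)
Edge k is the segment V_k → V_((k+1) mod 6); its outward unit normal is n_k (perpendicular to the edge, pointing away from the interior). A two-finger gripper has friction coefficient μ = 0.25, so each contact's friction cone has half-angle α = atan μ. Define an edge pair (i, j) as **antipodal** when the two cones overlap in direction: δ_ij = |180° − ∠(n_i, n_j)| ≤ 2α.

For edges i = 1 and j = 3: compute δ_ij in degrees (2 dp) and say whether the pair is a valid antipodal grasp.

α = atan 0.25 = 14.04°;  2α = 28.07°
edge 1: e_1 = (-2.07, -0.55);  n_1 = (-0.2568, +0.9665)
edge 3: e_3 = (+2.44, -0.68);  n_3 = (-0.2685, -0.9633)
∠(n_1, n_3) = 149.55°
δ = |180° − 149.55°| = 30.45°
30.45° > 2α = 28.07°  →  invalid

δ = 30.45°, invalid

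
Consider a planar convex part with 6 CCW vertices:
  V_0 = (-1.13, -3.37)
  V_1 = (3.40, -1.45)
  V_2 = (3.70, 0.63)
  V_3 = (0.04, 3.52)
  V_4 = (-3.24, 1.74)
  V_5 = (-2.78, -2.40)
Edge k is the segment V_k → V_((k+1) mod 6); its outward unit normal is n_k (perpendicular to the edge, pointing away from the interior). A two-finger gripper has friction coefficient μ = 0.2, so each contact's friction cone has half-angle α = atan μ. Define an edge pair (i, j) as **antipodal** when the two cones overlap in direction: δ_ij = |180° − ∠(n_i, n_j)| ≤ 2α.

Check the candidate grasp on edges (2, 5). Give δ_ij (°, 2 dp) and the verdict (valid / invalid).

δ = 7.84°, valid

α = atan 0.2 = 11.31°;  2α = 22.62°
edge 2: e_2 = (-3.66, +2.89);  n_2 = (+0.6197, +0.7848)
edge 5: e_5 = (+1.65, -0.97);  n_5 = (-0.5068, -0.8621)
∠(n_2, n_5) = 172.16°
δ = |180° − 172.16°| = 7.84°
7.84° ≤ 2α = 22.62°  →  valid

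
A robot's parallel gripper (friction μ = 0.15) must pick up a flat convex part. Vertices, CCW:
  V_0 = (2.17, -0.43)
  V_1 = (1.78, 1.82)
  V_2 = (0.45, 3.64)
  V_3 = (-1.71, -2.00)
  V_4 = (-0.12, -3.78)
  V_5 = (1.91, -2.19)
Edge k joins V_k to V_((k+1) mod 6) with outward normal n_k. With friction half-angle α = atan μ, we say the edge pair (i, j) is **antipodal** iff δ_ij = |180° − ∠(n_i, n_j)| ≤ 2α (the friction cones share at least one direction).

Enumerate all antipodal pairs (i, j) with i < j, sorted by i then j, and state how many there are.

α = atan 0.15 = 8.53°;  2α = 17.06°
n_0 = (+0.9853, +0.1708)
n_1 = (+0.8074, +0.5900)
n_2 = (-0.9339, +0.3576)
n_3 = (-0.7458, -0.6662)
n_4 = (+0.6166, -0.7873)
n_5 = (+0.9893, -0.1461)
  (0,1): δ = 153.68°  ·
  (0,2): δ = 30.79°  ·
  (0,3): δ = 31.94°  ·
  (0,4): δ = 118.24°  ·
  (0,5): δ = 161.76°  ·
  (1,2): δ = 57.11°  ·
  (1,3): δ = 5.61°  ✓
  (1,4): δ = 91.91°  ·
  (1,5): δ = 135.44°  ·
  (2,3): δ = 117.27°  ·
  (2,4): δ = 30.97°  ·
  (2,5): δ = 12.55°  ✓
  (3,4): δ = 93.70°  ·
  (3,5): δ = 50.18°  ·
  (4,5): δ = 136.47°  ·
antipodal pairs: 2

count = 2; pairs: (1,3), (2,5)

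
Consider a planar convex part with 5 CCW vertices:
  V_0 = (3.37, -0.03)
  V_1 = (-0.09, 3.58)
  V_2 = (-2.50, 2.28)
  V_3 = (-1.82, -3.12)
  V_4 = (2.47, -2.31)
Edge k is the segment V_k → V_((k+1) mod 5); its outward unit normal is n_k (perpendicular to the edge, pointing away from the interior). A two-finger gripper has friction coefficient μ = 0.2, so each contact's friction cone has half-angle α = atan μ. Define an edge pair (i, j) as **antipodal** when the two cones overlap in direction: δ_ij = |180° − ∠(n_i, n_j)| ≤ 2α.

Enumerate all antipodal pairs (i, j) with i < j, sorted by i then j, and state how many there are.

count = 1; pairs: (1,3)

α = atan 0.2 = 11.31°;  2α = 22.62°
n_0 = (+0.7219, +0.6919)
n_1 = (-0.4748, +0.8801)
n_2 = (-0.9922, -0.1249)
n_3 = (+0.1855, -0.9826)
n_4 = (+0.9302, -0.3672)
  (0,1): δ = 105.44°  ·
  (0,2): δ = 36.61°  ·
  (0,3): δ = 56.91°  ·
  (0,4): δ = 114.67°  ·
  (1,2): δ = 111.17°  ·
  (1,3): δ = 17.65°  ✓
  (1,4): δ = 40.12°  ·
  (2,3): δ = 86.49°  ·
  (2,4): δ = 28.72°  ·
  (3,4): δ = 122.23°  ·
antipodal pairs: 1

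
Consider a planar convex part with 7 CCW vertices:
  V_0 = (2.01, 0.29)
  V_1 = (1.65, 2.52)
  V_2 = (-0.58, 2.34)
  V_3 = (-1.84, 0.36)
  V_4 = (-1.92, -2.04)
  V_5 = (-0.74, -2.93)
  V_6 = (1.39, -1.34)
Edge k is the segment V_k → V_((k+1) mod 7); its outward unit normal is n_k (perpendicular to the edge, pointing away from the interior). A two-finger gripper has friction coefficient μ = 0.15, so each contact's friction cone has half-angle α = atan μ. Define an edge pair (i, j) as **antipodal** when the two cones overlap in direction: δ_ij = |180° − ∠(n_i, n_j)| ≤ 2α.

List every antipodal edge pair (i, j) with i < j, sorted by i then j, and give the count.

α = atan 0.15 = 8.53°;  2α = 17.06°
n_0 = (+0.9872, +0.1594)
n_1 = (-0.0805, +0.9968)
n_2 = (-0.8437, +0.5369)
n_3 = (-0.9994, +0.0333)
n_4 = (-0.6022, -0.7984)
n_5 = (+0.5982, -0.8014)
n_6 = (+0.9347, -0.3555)
  (0,1): δ = 94.56°  ·
  (0,2): δ = 41.64°  ·
  (0,3): δ = 11.08°  ✓
  (0,4): δ = 43.80°  ·
  (0,5): δ = 117.57°  ·
  (0,6): δ = 150.00°  ·
  (1,2): δ = 127.09°  ·
  (1,3): δ = 96.52°  ·
  (1,4): δ = 41.64°  ·
  (1,5): δ = 32.13°  ·
  (1,6): δ = 64.56°  ·
  (2,3): δ = 149.44°  ·
  (2,4): δ = 94.55°  ·
  (2,5): δ = 20.79°  ·
  (2,6): δ = 11.65°  ✓
  (3,4): δ = 125.12°  ·
  (3,5): δ = 51.35°  ·
  (3,6): δ = 18.92°  ·
  (4,5): δ = 106.23°  ·
  (4,6): δ = 73.80°  ·
  (5,6): δ = 147.57°  ·
antipodal pairs: 2

count = 2; pairs: (0,3), (2,6)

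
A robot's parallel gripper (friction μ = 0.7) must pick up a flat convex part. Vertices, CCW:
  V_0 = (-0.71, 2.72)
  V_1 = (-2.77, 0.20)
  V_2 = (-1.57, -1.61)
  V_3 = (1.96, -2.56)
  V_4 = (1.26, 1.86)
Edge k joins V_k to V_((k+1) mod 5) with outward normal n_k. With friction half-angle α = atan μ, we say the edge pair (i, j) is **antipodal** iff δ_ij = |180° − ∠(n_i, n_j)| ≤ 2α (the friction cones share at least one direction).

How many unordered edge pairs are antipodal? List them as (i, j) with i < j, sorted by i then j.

α = atan 0.7 = 34.99°;  2α = 69.98°
n_0 = (-0.7742, +0.6329)
n_1 = (-0.8335, -0.5526)
n_2 = (-0.2599, -0.9656)
n_3 = (+0.9877, +0.1564)
n_4 = (+0.4001, +0.9165)
  (0,1): δ = 107.19°  ·
  (0,2): δ = 65.80°  ✓
  (0,3): δ = 48.26°  ✓
  (0,4): δ = 105.68°  ·
  (1,2): δ = 138.61°  ·
  (1,3): δ = 24.54°  ✓
  (1,4): δ = 32.87°  ✓
  (2,3): δ = 65.94°  ✓
  (2,4): δ = 8.52°  ✓
  (3,4): δ = 122.58°  ·
antipodal pairs: 6

count = 6; pairs: (0,2), (0,3), (1,3), (1,4), (2,3), (2,4)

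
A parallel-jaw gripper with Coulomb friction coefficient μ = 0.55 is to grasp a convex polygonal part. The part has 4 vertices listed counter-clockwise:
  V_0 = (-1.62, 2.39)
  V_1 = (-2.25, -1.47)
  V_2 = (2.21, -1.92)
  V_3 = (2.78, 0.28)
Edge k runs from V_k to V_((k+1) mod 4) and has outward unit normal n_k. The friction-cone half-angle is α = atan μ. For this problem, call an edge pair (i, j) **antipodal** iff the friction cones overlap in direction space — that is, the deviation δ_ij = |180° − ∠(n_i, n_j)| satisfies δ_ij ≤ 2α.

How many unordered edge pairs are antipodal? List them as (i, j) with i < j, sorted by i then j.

α = atan 0.55 = 28.81°;  2α = 57.62°
n_0 = (-0.9869, +0.1611)
n_1 = (-0.1004, -0.9949)
n_2 = (+0.9680, -0.2508)
n_3 = (+0.4324, +0.9017)
  (0,1): δ = 86.49°  ·
  (0,2): δ = 5.26°  ✓
  (0,3): δ = 73.65°  ·
  (1,2): δ = 98.76°  ·
  (1,3): δ = 19.86°  ✓
  (2,3): δ = 101.09°  ·
antipodal pairs: 2

count = 2; pairs: (0,2), (1,3)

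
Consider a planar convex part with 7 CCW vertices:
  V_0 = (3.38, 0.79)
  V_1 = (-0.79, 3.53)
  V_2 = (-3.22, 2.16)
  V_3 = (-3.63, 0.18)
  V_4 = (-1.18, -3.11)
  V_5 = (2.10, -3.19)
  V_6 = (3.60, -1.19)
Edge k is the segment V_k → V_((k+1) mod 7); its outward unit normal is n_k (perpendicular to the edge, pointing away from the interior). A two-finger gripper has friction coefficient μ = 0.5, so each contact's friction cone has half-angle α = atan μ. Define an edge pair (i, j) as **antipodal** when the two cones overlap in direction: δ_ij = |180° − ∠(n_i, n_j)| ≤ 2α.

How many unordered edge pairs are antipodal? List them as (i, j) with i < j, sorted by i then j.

α = atan 0.5 = 26.57°;  2α = 53.13°
n_0 = (+0.5491, +0.8357)
n_1 = (-0.4911, +0.8711)
n_2 = (-0.9792, +0.2028)
n_3 = (-0.8020, -0.5973)
n_4 = (-0.0244, -0.9997)
n_5 = (+0.8000, -0.6000)
n_6 = (+0.9939, +0.1104)
  (0,1): δ = 117.28°  ·
  (0,2): δ = 68.39°  ·
  (0,3): δ = 20.02°  ✓
  (0,4): δ = 31.91°  ✓
  (0,5): δ = 86.44°  ·
  (0,6): δ = 129.65°  ·
  (1,2): δ = 131.11°  ·
  (1,3): δ = 82.74°  ·
  (1,4): δ = 30.81°  ✓
  (1,5): δ = 23.72°  ✓
  (1,6): δ = 66.93°  ·
  (2,3): δ = 131.63°  ·
  (2,4): δ = 79.70°  ·
  (2,5): δ = 25.17°  ✓
  (2,6): δ = 18.04°  ✓
  (3,4): δ = 128.07°  ·
  (3,5): δ = 73.54°  ·
  (3,6): δ = 30.33°  ✓
  (4,5): δ = 125.47°  ·
  (4,6): δ = 82.26°  ·
  (5,6): δ = 136.79°  ·
antipodal pairs: 7

count = 7; pairs: (0,3), (0,4), (1,4), (1,5), (2,5), (2,6), (3,6)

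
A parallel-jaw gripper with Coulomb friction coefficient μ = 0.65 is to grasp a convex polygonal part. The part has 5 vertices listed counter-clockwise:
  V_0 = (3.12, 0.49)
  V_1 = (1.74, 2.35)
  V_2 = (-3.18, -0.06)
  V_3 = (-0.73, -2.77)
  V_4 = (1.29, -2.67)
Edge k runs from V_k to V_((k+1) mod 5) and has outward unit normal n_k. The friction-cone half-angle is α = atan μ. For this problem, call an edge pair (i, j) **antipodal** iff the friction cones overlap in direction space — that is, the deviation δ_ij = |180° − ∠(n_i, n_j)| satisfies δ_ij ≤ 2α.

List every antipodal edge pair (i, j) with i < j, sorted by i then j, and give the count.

α = atan 0.65 = 33.02°;  2α = 66.05°
n_0 = (+0.8031, +0.5958)
n_1 = (-0.4399, +0.8980)
n_2 = (-0.7418, -0.6706)
n_3 = (+0.0494, -0.9988)
n_4 = (+0.8654, -0.5011)
  (0,1): δ = 100.48°  ·
  (0,2): δ = 5.54°  ✓
  (0,3): δ = 56.26°  ✓
  (0,4): δ = 113.35°  ·
  (1,2): δ = 73.98°  ·
  (1,3): δ = 23.26°  ✓
  (1,4): δ = 33.83°  ✓
  (2,3): δ = 129.28°  ·
  (2,4): δ = 72.19°  ·
  (3,4): δ = 122.91°  ·
antipodal pairs: 4

count = 4; pairs: (0,2), (0,3), (1,3), (1,4)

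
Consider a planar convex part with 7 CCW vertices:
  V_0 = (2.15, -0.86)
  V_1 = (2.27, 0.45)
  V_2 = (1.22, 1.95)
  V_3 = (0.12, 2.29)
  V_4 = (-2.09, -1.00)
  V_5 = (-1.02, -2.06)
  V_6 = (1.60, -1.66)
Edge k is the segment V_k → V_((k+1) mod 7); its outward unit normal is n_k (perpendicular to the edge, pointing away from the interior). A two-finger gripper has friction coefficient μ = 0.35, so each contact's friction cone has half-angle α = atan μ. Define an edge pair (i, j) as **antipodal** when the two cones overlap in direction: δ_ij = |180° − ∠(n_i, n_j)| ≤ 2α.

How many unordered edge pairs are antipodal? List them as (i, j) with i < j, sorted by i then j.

count = 5; pairs: (0,3), (1,4), (2,4), (2,5), (3,6)

α = atan 0.35 = 19.29°;  2α = 38.58°
n_0 = (+0.9958, -0.0912)
n_1 = (+0.8192, +0.5735)
n_2 = (+0.2953, +0.9554)
n_3 = (-0.8301, +0.5576)
n_4 = (-0.7038, -0.7104)
n_5 = (+0.1509, -0.9885)
n_6 = (+0.8240, -0.5665)
  (0,1): δ = 139.77°  ·
  (0,2): δ = 101.94°  ·
  (0,3): δ = 28.66°  ✓
  (0,4): δ = 50.50°  ·
  (0,5): δ = 103.91°  ·
  (0,6): δ = 150.73°  ·
  (1,2): δ = 142.17°  ·
  (1,3): δ = 68.88°  ·
  (1,4): δ = 10.28°  ✓
  (1,5): δ = 63.69°  ·
  (1,6): δ = 110.50°  ·
  (2,3): δ = 106.71°  ·
  (2,4): δ = 27.56°  ✓
  (2,5): δ = 25.86°  ✓
  (2,6): δ = 72.67°  ·
  (3,4): δ = 100.84°  ·
  (3,5): δ = 47.43°  ·
  (3,6): δ = 0.62°  ✓
  (4,5): δ = 126.59°  ·
  (4,6): δ = 79.78°  ·
  (5,6): δ = 133.19°  ·
antipodal pairs: 5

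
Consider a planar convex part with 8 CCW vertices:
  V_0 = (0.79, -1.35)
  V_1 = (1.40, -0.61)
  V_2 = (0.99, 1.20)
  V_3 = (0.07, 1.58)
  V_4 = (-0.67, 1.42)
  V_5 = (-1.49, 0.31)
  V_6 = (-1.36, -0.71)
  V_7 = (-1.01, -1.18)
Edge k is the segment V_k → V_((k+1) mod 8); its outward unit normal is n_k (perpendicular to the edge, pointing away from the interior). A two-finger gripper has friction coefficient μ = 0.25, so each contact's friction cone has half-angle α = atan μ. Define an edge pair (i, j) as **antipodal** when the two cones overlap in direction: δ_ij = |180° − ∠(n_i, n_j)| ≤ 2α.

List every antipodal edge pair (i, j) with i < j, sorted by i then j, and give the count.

α = atan 0.25 = 14.04°;  2α = 28.07°
n_0 = (+0.7716, -0.6361)
n_1 = (+0.9753, +0.2209)
n_2 = (+0.3818, +0.9243)
n_3 = (-0.2113, +0.9774)
n_4 = (-0.8043, +0.5942)
n_5 = (-0.9920, -0.1264)
n_6 = (-0.8020, -0.5973)
n_7 = (-0.0940, -0.9956)
  (0,1): δ = 127.74°  ·
  (0,2): δ = 72.94°  ·
  (0,3): δ = 38.30°  ·
  (0,4): δ = 3.04°  ✓
  (0,5): δ = 46.76°  ·
  (0,6): δ = 76.17°  ·
  (0,7): δ = 124.10°  ·
  (1,2): δ = 125.21°  ·
  (1,3): δ = 90.56°  ·
  (1,4): δ = 49.22°  ·
  (1,5): δ = 5.50°  ✓
  (1,6): δ = 23.91°  ✓
  (1,7): δ = 71.84°  ·
  (2,3): δ = 145.36°  ·
  (2,4): δ = 104.01°  ·
  (2,5): δ = 60.29°  ·
  (2,6): δ = 30.88°  ·
  (2,7): δ = 17.05°  ✓
  (3,4): δ = 138.66°  ·
  (3,5): δ = 94.94°  ·
  (3,6): δ = 65.53°  ·
  (3,7): δ = 17.60°  ✓
  (4,5): δ = 136.28°  ·
  (4,6): δ = 106.87°  ·
  (4,7): δ = 58.94°  ·
  (5,6): δ = 150.59°  ·
  (5,7): δ = 102.66°  ·
  (6,7): δ = 132.07°  ·
antipodal pairs: 5

count = 5; pairs: (0,4), (1,5), (1,6), (2,7), (3,7)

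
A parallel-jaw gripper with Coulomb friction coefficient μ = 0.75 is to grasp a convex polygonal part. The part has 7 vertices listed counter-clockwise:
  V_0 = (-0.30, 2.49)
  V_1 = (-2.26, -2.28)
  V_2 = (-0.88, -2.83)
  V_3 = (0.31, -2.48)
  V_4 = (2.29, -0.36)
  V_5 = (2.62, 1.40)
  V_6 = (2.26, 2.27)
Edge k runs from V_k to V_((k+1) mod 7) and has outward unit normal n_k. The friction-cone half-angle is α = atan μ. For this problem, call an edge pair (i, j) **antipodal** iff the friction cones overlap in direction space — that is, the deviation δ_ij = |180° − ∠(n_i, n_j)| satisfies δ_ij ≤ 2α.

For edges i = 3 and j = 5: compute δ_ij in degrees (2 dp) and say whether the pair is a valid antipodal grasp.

δ = 114.48°, invalid

α = atan 0.75 = 36.87°;  2α = 73.74°
edge 3: e_3 = (+1.98, +2.12);  n_3 = (+0.7308, -0.6826)
edge 5: e_5 = (-0.36, +0.87);  n_5 = (+0.9240, +0.3824)
∠(n_3, n_5) = 65.52°
δ = |180° − 65.52°| = 114.48°
114.48° > 2α = 73.74°  →  invalid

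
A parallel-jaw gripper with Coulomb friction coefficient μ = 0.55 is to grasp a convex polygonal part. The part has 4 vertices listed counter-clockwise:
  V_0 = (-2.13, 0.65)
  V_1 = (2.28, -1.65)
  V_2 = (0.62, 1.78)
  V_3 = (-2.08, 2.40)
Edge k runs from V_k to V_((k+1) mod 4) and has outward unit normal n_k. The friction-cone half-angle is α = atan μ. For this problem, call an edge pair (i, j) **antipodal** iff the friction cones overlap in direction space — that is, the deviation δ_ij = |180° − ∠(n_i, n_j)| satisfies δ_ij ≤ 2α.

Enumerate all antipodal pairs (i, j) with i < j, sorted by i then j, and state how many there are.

count = 3; pairs: (0,1), (0,2), (1,3)

α = atan 0.55 = 28.81°;  2α = 57.62°
n_0 = (-0.4624, -0.8867)
n_1 = (+0.9001, +0.4356)
n_2 = (+0.2238, +0.9746)
n_3 = (-0.9996, +0.0286)
  (0,1): δ = 36.63°  ✓
  (0,2): δ = 14.61°  ✓
  (0,3): δ = 115.91°  ·
  (1,2): δ = 128.76°  ·
  (1,3): δ = 27.46°  ✓
  (2,3): δ = 78.70°  ·
antipodal pairs: 3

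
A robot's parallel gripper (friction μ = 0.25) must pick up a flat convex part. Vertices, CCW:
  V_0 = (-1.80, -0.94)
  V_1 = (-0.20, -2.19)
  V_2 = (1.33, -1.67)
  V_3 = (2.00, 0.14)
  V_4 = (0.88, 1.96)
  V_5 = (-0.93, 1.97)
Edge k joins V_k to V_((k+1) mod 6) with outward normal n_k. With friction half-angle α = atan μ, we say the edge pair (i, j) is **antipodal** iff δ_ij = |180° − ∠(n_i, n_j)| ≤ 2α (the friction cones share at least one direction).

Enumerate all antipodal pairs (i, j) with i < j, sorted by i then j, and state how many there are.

count = 3; pairs: (0,3), (1,4), (2,5)

α = atan 0.25 = 14.04°;  2α = 28.07°
n_0 = (-0.6156, -0.7880)
n_1 = (+0.3218, -0.9468)
n_2 = (+0.9378, -0.3471)
n_3 = (+0.8517, +0.5241)
n_4 = (+0.0055, +1.0000)
n_5 = (-0.9581, +0.2864)
  (0,1): δ = 123.23°  ·
  (0,2): δ = 72.31°  ·
  (0,3): δ = 20.39°  ✓
  (0,4): δ = 37.68°  ·
  (0,5): δ = 111.35°  ·
  (1,2): δ = 129.08°  ·
  (1,3): δ = 77.16°  ·
  (1,4): δ = 19.09°  ✓
  (1,5): δ = 54.58°  ·
  (2,3): δ = 128.08°  ·
  (2,4): δ = 70.00°  ·
  (2,5): δ = 3.67°  ✓
  (3,4): δ = 121.92°  ·
  (3,5): δ = 48.25°  ·
  (4,5): δ = 106.33°  ·
antipodal pairs: 3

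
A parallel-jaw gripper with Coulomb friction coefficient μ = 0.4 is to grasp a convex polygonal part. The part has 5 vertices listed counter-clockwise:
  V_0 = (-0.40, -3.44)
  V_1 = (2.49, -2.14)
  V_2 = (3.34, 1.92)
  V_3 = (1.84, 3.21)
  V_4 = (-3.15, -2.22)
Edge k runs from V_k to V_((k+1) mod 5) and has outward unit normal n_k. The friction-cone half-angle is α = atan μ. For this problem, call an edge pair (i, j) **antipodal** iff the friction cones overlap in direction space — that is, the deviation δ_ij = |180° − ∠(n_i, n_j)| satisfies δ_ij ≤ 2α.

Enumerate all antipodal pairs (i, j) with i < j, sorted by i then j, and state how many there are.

count = 3; pairs: (0,3), (1,3), (2,4)

α = atan 0.4 = 21.80°;  2α = 43.60°
n_0 = (+0.4102, -0.9120)
n_1 = (+0.9788, -0.2049)
n_2 = (+0.6520, +0.7582)
n_3 = (-0.7363, +0.6766)
n_4 = (-0.4055, -0.9141)
  (0,1): δ = 126.04°  ·
  (0,2): δ = 64.92°  ·
  (0,3): δ = 23.20°  ✓
  (0,4): δ = 131.86°  ·
  (1,2): δ = 118.87°  ·
  (1,3): δ = 30.76°  ✓
  (1,4): δ = 77.90°  ·
  (2,3): δ = 91.89°  ·
  (2,4): δ = 16.77°  ✓
  (3,4): δ = 71.34°  ·
antipodal pairs: 3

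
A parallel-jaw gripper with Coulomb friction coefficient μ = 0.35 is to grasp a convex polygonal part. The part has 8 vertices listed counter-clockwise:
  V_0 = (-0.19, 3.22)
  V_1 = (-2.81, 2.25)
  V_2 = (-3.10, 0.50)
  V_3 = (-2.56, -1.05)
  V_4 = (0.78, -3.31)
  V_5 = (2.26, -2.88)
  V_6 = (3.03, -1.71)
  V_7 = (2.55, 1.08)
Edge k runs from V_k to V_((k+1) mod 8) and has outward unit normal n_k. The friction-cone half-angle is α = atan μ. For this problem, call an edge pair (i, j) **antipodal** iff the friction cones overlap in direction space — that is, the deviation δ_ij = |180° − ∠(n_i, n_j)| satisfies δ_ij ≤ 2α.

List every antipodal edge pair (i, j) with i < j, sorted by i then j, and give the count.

α = atan 0.35 = 19.29°;  2α = 38.58°
n_0 = (-0.3472, +0.9378)
n_1 = (-0.9865, +0.1635)
n_2 = (-0.9443, -0.3290)
n_3 = (-0.5604, -0.8282)
n_4 = (+0.2790, -0.9603)
n_5 = (+0.8353, -0.5497)
n_6 = (+0.9855, +0.1696)
n_7 = (+0.6155, +0.7881)
  (0,1): δ = 119.73°  ·
  (0,2): δ = 91.11°  ·
  (0,3): δ = 54.40°  ·
  (0,4): δ = 4.12°  ✓
  (0,5): δ = 36.33°  ✓
  (0,6): δ = 79.45°  ·
  (0,7): δ = 121.69°  ·
  (1,2): δ = 151.38°  ·
  (1,3): δ = 114.67°  ·
  (1,4): δ = 64.39°  ·
  (1,5): δ = 23.94°  ✓
  (1,6): δ = 19.17°  ✓
  (1,7): δ = 61.42°  ·
  (2,3): δ = 143.29°  ·
  (2,4): δ = 93.01°  ·
  (2,5): δ = 52.56°  ·
  (2,6): δ = 9.45°  ✓
  (2,7): δ = 32.80°  ✓
  (3,4): δ = 129.72°  ·
  (3,5): δ = 89.27°  ·
  (3,6): δ = 46.15°  ·
  (3,7): δ = 3.91°  ✓
  (4,5): δ = 139.55°  ·
  (4,6): δ = 96.44°  ·
  (4,7): δ = 54.19°  ·
  (5,6): δ = 136.89°  ·
  (5,7): δ = 94.64°  ·
  (6,7): δ = 137.75°  ·
antipodal pairs: 7

count = 7; pairs: (0,4), (0,5), (1,5), (1,6), (2,6), (2,7), (3,7)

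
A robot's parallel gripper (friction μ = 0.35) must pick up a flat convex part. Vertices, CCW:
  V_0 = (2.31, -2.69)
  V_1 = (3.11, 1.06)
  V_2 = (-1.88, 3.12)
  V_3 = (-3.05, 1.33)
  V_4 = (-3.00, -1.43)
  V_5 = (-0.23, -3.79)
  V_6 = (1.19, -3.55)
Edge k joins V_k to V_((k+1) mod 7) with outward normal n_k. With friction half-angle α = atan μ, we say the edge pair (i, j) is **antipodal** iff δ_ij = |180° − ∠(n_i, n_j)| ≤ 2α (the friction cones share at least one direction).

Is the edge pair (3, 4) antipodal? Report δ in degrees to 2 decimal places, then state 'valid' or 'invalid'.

δ = 131.47°, invalid

α = atan 0.35 = 19.29°;  2α = 38.58°
edge 3: e_3 = (+0.05, -2.76);  n_3 = (-0.9998, -0.0181)
edge 4: e_4 = (+2.77, -2.36);  n_4 = (-0.6485, -0.7612)
∠(n_3, n_4) = 48.53°
δ = |180° − 48.53°| = 131.47°
131.47° > 2α = 38.58°  →  invalid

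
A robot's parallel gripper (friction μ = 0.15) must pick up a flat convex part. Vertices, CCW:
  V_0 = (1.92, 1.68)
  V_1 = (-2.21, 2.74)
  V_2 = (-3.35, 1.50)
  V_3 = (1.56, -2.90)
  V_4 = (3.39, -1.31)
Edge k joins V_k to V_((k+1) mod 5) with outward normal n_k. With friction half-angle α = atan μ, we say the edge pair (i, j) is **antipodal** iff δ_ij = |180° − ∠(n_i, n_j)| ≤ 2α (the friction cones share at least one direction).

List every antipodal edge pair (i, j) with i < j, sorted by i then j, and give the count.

α = atan 0.15 = 8.53°;  2α = 17.06°
n_0 = (+0.2486, +0.9686)
n_1 = (-0.7362, +0.6768)
n_2 = (-0.6674, -0.7447)
n_3 = (+0.6559, -0.7549)
n_4 = (+0.8974, +0.4412)
  (0,1): δ = 118.20°  ·
  (0,2): δ = 27.47°  ·
  (0,3): δ = 55.38°  ·
  (0,4): δ = 130.58°  ·
  (1,2): δ = 89.27°  ·
  (1,3): δ = 6.42°  ✓
  (1,4): δ = 68.77°  ·
  (2,3): δ = 97.15°  ·
  (2,4): δ = 21.95°  ·
  (3,4): δ = 104.81°  ·
antipodal pairs: 1

count = 1; pairs: (1,3)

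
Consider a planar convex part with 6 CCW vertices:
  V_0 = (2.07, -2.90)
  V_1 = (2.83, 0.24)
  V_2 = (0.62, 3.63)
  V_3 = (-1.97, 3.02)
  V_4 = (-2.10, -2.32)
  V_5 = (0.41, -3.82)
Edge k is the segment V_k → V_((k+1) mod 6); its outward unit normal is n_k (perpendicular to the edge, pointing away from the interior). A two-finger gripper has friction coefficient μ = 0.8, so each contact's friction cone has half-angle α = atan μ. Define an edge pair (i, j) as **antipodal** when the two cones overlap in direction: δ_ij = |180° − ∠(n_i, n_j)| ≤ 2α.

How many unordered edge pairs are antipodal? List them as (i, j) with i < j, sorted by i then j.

α = atan 0.8 = 38.66°;  2α = 77.32°
n_0 = (+0.9719, -0.2352)
n_1 = (+0.8377, +0.5461)
n_2 = (-0.2292, +0.9734)
n_3 = (-0.9997, +0.0243)
n_4 = (-0.5130, -0.8584)
n_5 = (+0.4847, -0.8747)
  (0,1): δ = 133.29°  ·
  (0,2): δ = 63.14°  ✓
  (0,3): δ = 12.21°  ✓
  (0,4): δ = 72.74°  ✓
  (0,5): δ = 132.60°  ·
  (1,2): δ = 109.85°  ·
  (1,3): δ = 34.50°  ✓
  (1,4): δ = 26.04°  ✓
  (1,5): δ = 85.89°  ·
  (2,3): δ = 104.65°  ·
  (2,4): δ = 44.12°  ✓
  (2,5): δ = 15.74°  ✓
  (3,4): δ = 119.47°  ·
  (3,5): δ = 59.61°  ✓
  (4,5): δ = 120.14°  ·
antipodal pairs: 8

count = 8; pairs: (0,2), (0,3), (0,4), (1,3), (1,4), (2,4), (2,5), (3,5)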